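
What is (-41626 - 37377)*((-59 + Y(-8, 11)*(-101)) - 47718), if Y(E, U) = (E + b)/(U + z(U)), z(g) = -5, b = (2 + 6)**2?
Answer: 11546999477/3 ≈ 3.8490e+9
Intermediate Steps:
b = 64 (b = 8**2 = 64)
Y(E, U) = (64 + E)/(-5 + U) (Y(E, U) = (E + 64)/(U - 5) = (64 + E)/(-5 + U))
(-41626 - 37377)*((-59 + Y(-8, 11)*(-101)) - 47718) = (-41626 - 37377)*((-59 + ((64 - 8)/(-5 + 11))*(-101)) - 47718) = -79003*((-59 + (56/6)*(-101)) - 47718) = -79003*((-59 + ((1/6)*56)*(-101)) - 47718) = -79003*((-59 + (28/3)*(-101)) - 47718) = -79003*((-59 - 2828/3) - 47718) = -79003*(-3005/3 - 47718) = -79003*(-146159/3) = 11546999477/3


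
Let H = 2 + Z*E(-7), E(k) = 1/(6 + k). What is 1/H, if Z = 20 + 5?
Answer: -1/23 ≈ -0.043478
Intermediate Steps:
Z = 25
H = -23 (H = 2 + 25/(6 - 7) = 2 + 25/(-1) = 2 + 25*(-1) = 2 - 25 = -23)
1/H = 1/(-23) = -1/23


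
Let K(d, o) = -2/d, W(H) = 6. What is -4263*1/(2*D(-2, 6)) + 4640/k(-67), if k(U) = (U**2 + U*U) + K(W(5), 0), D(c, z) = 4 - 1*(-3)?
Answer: -16374357/53866 ≈ -303.98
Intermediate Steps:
D(c, z) = 7 (D(c, z) = 4 + 3 = 7)
k(U) = -1/3 + 2*U**2 (k(U) = (U**2 + U*U) - 2/6 = (U**2 + U**2) - 2*1/6 = 2*U**2 - 1/3 = -1/3 + 2*U**2)
-4263*1/(2*D(-2, 6)) + 4640/k(-67) = -4263/(7*2) + 4640/(-1/3 + 2*(-67)**2) = -4263/14 + 4640/(-1/3 + 2*4489) = -4263*1/14 + 4640/(-1/3 + 8978) = -609/2 + 4640/(26933/3) = -609/2 + 4640*(3/26933) = -609/2 + 13920/26933 = -16374357/53866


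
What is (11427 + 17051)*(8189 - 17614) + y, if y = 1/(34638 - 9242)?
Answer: -6816417189399/25396 ≈ -2.6841e+8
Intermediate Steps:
y = 1/25396 ≈ 3.9376e-5
(11427 + 17051)*(8189 - 17614) + y = (11427 + 17051)*(8189 - 17614) + 1/25396 = 28478*(-9425) + 1/25396 = -268405150 + 1/25396 = -6816417189399/25396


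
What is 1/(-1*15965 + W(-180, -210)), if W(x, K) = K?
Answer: -1/16175 ≈ -6.1824e-5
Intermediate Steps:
1/(-1*15965 + W(-180, -210)) = 1/(-1*15965 - 210) = 1/(-15965 - 210) = 1/(-16175) = -1/16175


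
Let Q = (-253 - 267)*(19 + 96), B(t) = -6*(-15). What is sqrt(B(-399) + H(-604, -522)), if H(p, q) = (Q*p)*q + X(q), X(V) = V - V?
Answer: 3*I*sqrt(2094913590) ≈ 1.3731e+5*I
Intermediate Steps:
B(t) = 90
X(V) = 0
Q = -59800 (Q = -520*115 = -59800)
H(p, q) = -59800*p*q (H(p, q) = (-59800*p)*q + 0 = -59800*p*q + 0 = -59800*p*q)
sqrt(B(-399) + H(-604, -522)) = sqrt(90 - 59800*(-604)*(-522)) = sqrt(90 - 18854222400) = sqrt(-18854222310) = 3*I*sqrt(2094913590)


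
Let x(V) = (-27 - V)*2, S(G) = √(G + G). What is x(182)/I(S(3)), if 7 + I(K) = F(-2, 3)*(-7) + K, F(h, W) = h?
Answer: -2926/43 + 418*√6/43 ≈ -44.235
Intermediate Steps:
S(G) = √2*√G (S(G) = √(2*G) = √2*√G)
I(K) = 7 + K (I(K) = -7 + (-2*(-7) + K) = -7 + (14 + K) = 7 + K)
x(V) = -54 - 2*V
x(182)/I(S(3)) = (-54 - 2*182)/(7 + √2*√3) = (-54 - 364)/(7 + √6) = -418/(7 + √6)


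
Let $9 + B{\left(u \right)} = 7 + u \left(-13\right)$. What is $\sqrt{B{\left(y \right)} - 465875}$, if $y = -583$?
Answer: $9 i \sqrt{5658} \approx 676.98 i$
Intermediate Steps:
$B{\left(u \right)} = -2 - 13 u$ ($B{\left(u \right)} = -9 + \left(7 + u \left(-13\right)\right) = -9 - \left(-7 + 13 u\right) = -2 - 13 u$)
$\sqrt{B{\left(y \right)} - 465875} = \sqrt{\left(-2 - -7579\right) - 465875} = \sqrt{\left(-2 + 7579\right) - 465875} = \sqrt{7577 - 465875} = \sqrt{-458298} = 9 i \sqrt{5658}$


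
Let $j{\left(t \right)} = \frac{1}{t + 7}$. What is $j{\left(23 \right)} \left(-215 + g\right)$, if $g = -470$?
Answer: $- \frac{137}{6} \approx -22.833$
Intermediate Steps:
$j{\left(t \right)} = \frac{1}{7 + t}$
$j{\left(23 \right)} \left(-215 + g\right) = \frac{-215 - 470}{7 + 23} = \frac{1}{30} \left(-685\right) = - \frac{137}{6}$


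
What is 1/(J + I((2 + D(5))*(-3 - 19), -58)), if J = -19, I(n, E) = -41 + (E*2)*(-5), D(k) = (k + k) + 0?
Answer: 1/520 ≈ 0.0019231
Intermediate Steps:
D(k) = 2*k (D(k) = 2*k + 0 = 2*k)
I(n, E) = -41 - 10*E (I(n, E) = -41 + (2*E)*(-5) = -41 - 10*E)
1/(J + I((2 + D(5))*(-3 - 19), -58)) = 1/(-19 + (-41 - 10*(-58))) = 1/(-19 + (-41 + 580)) = 1/(-19 + 539) = 1/520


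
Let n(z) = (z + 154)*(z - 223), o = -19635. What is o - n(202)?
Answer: -12159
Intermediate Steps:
n(z) = (-223 + z)*(154 + z) (n(z) = (154 + z)*(-223 + z) = (-223 + z)*(154 + z))
o - n(202) = -19635 - (-34342 + 202² - 69*202) = -19635 - (-34342 + 40804 - 13938) = -19635 - 1*(-7476) = -19635 + 7476 = -12159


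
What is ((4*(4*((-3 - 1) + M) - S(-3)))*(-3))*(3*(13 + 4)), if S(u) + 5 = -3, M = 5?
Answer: -7344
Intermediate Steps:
S(u) = -8 (S(u) = -5 - 3 = -8)
((4*(4*((-3 - 1) + M) - S(-3)))*(-3))*(3*(13 + 4)) = ((4*(4*((-3 - 1) + 5) - 1*(-8)))*(-3))*(3*(13 + 4)) = ((4*(4*(-4 + 5) + 8))*(-3))*(3*17) = ((4*(4*1 + 8))*(-3))*51 = ((4*(4 + 8))*(-3))*51 = ((4*12)*(-3))*51 = (48*(-3))*51 = -144*51 = -7344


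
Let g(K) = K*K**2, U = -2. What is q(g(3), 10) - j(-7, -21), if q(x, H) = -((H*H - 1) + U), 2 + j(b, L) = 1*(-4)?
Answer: -91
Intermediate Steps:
j(b, L) = -6 (j(b, L) = -2 + 1*(-4) = -2 - 4 = -6)
g(K) = K**3
q(x, H) = 3 - H**2 (q(x, H) = -((H*H - 1) - 2) = -((H**2 - 1) - 2) = -((-1 + H**2) - 2) = -(-3 + H**2) = 3 - H**2)
q(g(3), 10) - j(-7, -21) = (3 - 1*10**2) - 1*(-6) = (3 - 1*100) + 6 = (3 - 100) + 6 = -97 + 6 = -91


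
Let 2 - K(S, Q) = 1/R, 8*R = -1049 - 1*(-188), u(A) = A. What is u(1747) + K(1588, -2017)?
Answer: 1505897/861 ≈ 1749.0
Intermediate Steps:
R = -861/8 (R = (-1049 - 1*(-188))/8 = (-1049 + 188)/8 = (⅛)*(-861) = -861/8 ≈ -107.63)
K(S, Q) = 1730/861 (K(S, Q) = 2 - 1/(-861/8) = 2 - 1*(-8/861) = 2 + 8/861 = 1730/861)
u(1747) + K(1588, -2017) = 1747 + 1730/861 = 1505897/861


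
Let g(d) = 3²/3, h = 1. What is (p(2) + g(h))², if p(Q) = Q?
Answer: 25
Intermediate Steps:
g(d) = 3 (g(d) = 9*(⅓) = 3)
(p(2) + g(h))² = (2 + 3)² = 5² = 25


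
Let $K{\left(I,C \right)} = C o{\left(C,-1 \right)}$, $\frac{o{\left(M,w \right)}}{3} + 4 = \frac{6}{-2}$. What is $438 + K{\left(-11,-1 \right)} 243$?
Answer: $5541$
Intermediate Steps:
$o{\left(M,w \right)} = -21$ ($o{\left(M,w \right)} = -12 + 3 \frac{6}{-2} = -12 + 3 \cdot 6 \left(- \frac{1}{2}\right) = -12 + 3 \left(-3\right) = -12 - 9 = -21$)
$K{\left(I,C \right)} = - 21 C$ ($K{\left(I,C \right)} = C \left(-21\right) = - 21 C$)
$438 + K{\left(-11,-1 \right)} 243 = 438 + \left(-21\right) \left(-1\right) 243 = 438 + 21 \cdot 243 = 438 + 5103 = 5541$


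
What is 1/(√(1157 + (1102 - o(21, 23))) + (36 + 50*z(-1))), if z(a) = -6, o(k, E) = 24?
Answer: -88/22487 - √2235/67461 ≈ -0.0046142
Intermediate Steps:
1/(√(1157 + (1102 - o(21, 23))) + (36 + 50*z(-1))) = 1/(√(1157 + (1102 - 1*24)) + (36 + 50*(-6))) = 1/(√(1157 + (1102 - 24)) + (36 - 300)) = 1/(√(1157 + 1078) - 264) = 1/(√2235 - 264) = 1/(-264 + √2235)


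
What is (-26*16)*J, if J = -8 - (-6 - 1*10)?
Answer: -3328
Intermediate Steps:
J = 8 (J = -8 - (-6 - 10) = -8 - 1*(-16) = -8 + 16 = 8)
(-26*16)*J = -26*16*8 = -416*8 = -3328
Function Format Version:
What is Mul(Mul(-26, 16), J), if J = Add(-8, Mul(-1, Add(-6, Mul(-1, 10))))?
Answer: -3328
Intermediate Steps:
J = 8 (J = Add(-8, Mul(-1, Add(-6, -10))) = Add(-8, Mul(-1, -16)) = Add(-8, 16) = 8)
Mul(Mul(-26, 16), J) = Mul(Mul(-26, 16), 8) = Mul(-416, 8) = -3328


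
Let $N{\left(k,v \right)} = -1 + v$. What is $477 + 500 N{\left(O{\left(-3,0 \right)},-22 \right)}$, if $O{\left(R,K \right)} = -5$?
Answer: $-11023$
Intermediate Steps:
$477 + 500 N{\left(O{\left(-3,0 \right)},-22 \right)} = 477 + 500 \left(-1 - 22\right) = 477 + 500 \left(-23\right) = 477 - 11500 = -11023$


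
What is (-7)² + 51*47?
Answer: 2446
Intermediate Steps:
(-7)² + 51*47 = 49 + 2397 = 2446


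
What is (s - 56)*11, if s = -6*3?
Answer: -814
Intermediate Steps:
s = -18
(s - 56)*11 = (-18 - 56)*11 = -74*11 = -814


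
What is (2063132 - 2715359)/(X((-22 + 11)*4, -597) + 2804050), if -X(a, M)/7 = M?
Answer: -652227/2808229 ≈ -0.23226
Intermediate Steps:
X(a, M) = -7*M
(2063132 - 2715359)/(X((-22 + 11)*4, -597) + 2804050) = (2063132 - 2715359)/(-7*(-597) + 2804050) = -652227/(4179 + 2804050) = -652227/2808229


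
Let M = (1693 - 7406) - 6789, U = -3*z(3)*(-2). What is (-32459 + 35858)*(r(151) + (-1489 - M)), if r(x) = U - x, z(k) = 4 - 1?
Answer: 36981120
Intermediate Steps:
z(k) = 3
U = 18 (U = -3*3*(-2) = -9*(-2) = 18)
M = -12502 (M = -5713 - 6789 = -12502)
r(x) = 18 - x
(-32459 + 35858)*(r(151) + (-1489 - M)) = (-32459 + 35858)*((18 - 1*151) + (-1489 - 1*(-12502))) = 3399*((18 - 151) + (-1489 + 12502)) = 3399*(-133 + 11013) = 3399*10880 = 36981120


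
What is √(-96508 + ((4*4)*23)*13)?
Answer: 2*I*√22931 ≈ 302.86*I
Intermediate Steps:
√(-96508 + ((4*4)*23)*13) = √(-96508 + (16*23)*13) = √(-96508 + 368*13) = √(-96508 + 4784) = √(-91724) = 2*I*√22931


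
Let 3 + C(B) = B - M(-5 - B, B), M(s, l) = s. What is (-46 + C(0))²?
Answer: 1936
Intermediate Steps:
C(B) = 2 + 2*B (C(B) = -3 + (B - (-5 - B)) = -3 + (B + (5 + B)) = -3 + (5 + 2*B) = 2 + 2*B)
(-46 + C(0))² = (-46 + (2 + 2*0))² = (-46 + (2 + 0))² = (-46 + 2)² = (-44)² = 1936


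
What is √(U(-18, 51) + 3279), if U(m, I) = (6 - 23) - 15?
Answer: √3247 ≈ 56.982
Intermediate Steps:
U(m, I) = -32 (U(m, I) = -17 - 15 = -32)
√(U(-18, 51) + 3279) = √(-32 + 3279) = √3247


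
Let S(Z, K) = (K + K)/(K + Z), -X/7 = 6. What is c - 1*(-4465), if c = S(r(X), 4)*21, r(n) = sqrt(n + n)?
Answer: 111793/25 - 84*I*sqrt(21)/25 ≈ 4471.7 - 15.397*I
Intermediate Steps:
X = -42 (X = -7*6 = -42)
r(n) = sqrt(2)*sqrt(n) (r(n) = sqrt(2*n) = sqrt(2)*sqrt(n))
S(Z, K) = 2*K/(K + Z) (S(Z, K) = (2*K)/(K + Z) = 2*K/(K + Z))
c = 168/(4 + 2*I*sqrt(21)) (c = (2*4/(4 + sqrt(2)*sqrt(-42)))*21 = (2*4/(4 + sqrt(2)*(I*sqrt(42))))*21 = (2*4/(4 + 2*I*sqrt(21)))*21 = (8/(4 + 2*I*sqrt(21)))*21 = 168/(4 + 2*I*sqrt(21)) ≈ 6.72 - 15.397*I)
c - 1*(-4465) = (168/25 - 84*I*sqrt(21)/25) - 1*(-4465) = (168/25 - 84*I*sqrt(21)/25) + 4465 = 111793/25 - 84*I*sqrt(21)/25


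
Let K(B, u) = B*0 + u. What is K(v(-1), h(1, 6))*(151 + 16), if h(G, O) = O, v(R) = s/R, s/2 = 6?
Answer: 1002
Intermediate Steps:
s = 12 (s = 2*6 = 12)
v(R) = 12/R
K(B, u) = u (K(B, u) = 0 + u = u)
K(v(-1), h(1, 6))*(151 + 16) = 6*(151 + 16) = 6*167 = 1002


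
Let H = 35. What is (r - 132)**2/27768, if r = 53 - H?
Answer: 1083/2314 ≈ 0.46802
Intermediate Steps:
r = 18 (r = 53 - 1*35 = 53 - 35 = 18)
(r - 132)**2/27768 = (18 - 132)**2/27768 = (-114)**2*(1/27768) = 12996*(1/27768) = 1083/2314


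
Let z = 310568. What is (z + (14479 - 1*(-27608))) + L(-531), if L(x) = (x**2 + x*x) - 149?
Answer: 916428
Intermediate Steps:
L(x) = -149 + 2*x**2 (L(x) = (x**2 + x**2) - 149 = 2*x**2 - 149 = -149 + 2*x**2)
(z + (14479 - 1*(-27608))) + L(-531) = (310568 + (14479 - 1*(-27608))) + (-149 + 2*(-531)**2) = (310568 + (14479 + 27608)) + (-149 + 2*281961) = (310568 + 42087) + (-149 + 563922) = 352655 + 563773 = 916428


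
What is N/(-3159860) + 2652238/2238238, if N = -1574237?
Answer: 5952108920543/3536259363340 ≈ 1.6832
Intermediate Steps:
N/(-3159860) + 2652238/2238238 = -1574237/(-3159860) + 2652238/2238238 = -1574237*(-1/3159860) + 2652238*(1/2238238) = 1574237/3159860 + 1326119/1119119 = 5952108920543/3536259363340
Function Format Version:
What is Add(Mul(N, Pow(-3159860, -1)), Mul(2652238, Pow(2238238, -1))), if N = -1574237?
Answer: Rational(5952108920543, 3536259363340) ≈ 1.6832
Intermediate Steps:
Add(Mul(N, Pow(-3159860, -1)), Mul(2652238, Pow(2238238, -1))) = Add(Mul(-1574237, Pow(-3159860, -1)), Mul(2652238, Pow(2238238, -1))) = Add(Mul(-1574237, Rational(-1, 3159860)), Mul(2652238, Rational(1, 2238238))) = Add(Rational(1574237, 3159860), Rational(1326119, 1119119)) = Rational(5952108920543, 3536259363340)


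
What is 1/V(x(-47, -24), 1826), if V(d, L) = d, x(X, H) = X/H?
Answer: 24/47 ≈ 0.51064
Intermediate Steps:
1/V(x(-47, -24), 1826) = 1/(-47/(-24)) = 1/(-47*(-1/24)) = 1/(47/24) = 24/47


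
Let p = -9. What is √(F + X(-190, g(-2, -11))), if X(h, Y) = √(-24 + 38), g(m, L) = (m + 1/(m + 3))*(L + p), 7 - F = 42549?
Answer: √(-42542 + √14) ≈ 206.25*I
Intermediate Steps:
F = -42542 (F = 7 - 1*42549 = 7 - 42549 = -42542)
g(m, L) = (-9 + L)*(m + 1/(3 + m)) (g(m, L) = (m + 1/(m + 3))*(L - 9) = (m + 1/(3 + m))*(-9 + L) = (-9 + L)*(m + 1/(3 + m)))
X(h, Y) = √14
√(F + X(-190, g(-2, -11))) = √(-42542 + √14)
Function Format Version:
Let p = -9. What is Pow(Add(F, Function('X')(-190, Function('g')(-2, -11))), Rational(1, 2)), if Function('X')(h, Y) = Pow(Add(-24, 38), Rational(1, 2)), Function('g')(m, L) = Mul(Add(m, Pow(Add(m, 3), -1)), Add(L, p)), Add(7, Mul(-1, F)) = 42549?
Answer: Pow(Add(-42542, Pow(14, Rational(1, 2))), Rational(1, 2)) ≈ Mul(206.25, I)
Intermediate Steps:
F = -42542 (F = Add(7, Mul(-1, 42549)) = Add(7, -42549) = -42542)
Function('g')(m, L) = Mul(Add(-9, L), Add(m, Pow(Add(3, m), -1))) (Function('g')(m, L) = Mul(Add(m, Pow(Add(m, 3), -1)), Add(L, -9)) = Mul(Add(m, Pow(Add(3, m), -1)), Add(-9, L)) = Mul(Add(-9, L), Add(m, Pow(Add(3, m), -1))))
Function('X')(h, Y) = Pow(14, Rational(1, 2))
Pow(Add(F, Function('X')(-190, Function('g')(-2, -11))), Rational(1, 2)) = Pow(Add(-42542, Pow(14, Rational(1, 2))), Rational(1, 2))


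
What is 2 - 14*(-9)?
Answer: 128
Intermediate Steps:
2 - 14*(-9) = 2 + 126 = 128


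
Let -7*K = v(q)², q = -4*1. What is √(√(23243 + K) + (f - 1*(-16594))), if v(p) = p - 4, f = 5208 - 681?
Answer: √(1034929 + 7*√1138459)/7 ≈ 145.85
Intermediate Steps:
f = 4527
q = -4
v(p) = -4 + p
K = -64/7 (K = -(-4 - 4)²/7 = -⅐*(-8)² = -⅐*64 = -64/7 ≈ -9.1429)
√(√(23243 + K) + (f - 1*(-16594))) = √(√(23243 - 64/7) + (4527 - 1*(-16594))) = √(√(162637/7) + (4527 + 16594)) = √(√1138459/7 + 21121) = √(21121 + √1138459/7)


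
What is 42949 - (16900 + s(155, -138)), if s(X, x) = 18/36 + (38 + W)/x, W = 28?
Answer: 1198253/46 ≈ 26049.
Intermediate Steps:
s(X, x) = ½ + 66/x (s(X, x) = 18/36 + (38 + 28)/x = 18*(1/36) + 66/x = ½ + 66/x)
42949 - (16900 + s(155, -138)) = 42949 - (16900 + (½)*(132 - 138)/(-138)) = 42949 - (16900 + (½)*(-1/138)*(-6)) = 42949 - (16900 + 1/46) = 42949 - 1*777401/46 = 42949 - 777401/46 = 1198253/46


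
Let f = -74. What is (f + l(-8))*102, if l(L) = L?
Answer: -8364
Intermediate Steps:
(f + l(-8))*102 = (-74 - 8)*102 = -82*102 = -8364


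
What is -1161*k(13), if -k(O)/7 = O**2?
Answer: 1373463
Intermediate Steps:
k(O) = -7*O**2
-1161*k(13) = -(-8127)*13**2 = -(-8127)*169 = -1161*(-1183) = 1373463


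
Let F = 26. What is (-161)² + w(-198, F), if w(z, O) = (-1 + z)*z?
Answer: 65323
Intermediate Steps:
w(z, O) = z*(-1 + z)
(-161)² + w(-198, F) = (-161)² - 198*(-1 - 198) = 25921 - 198*(-199) = 25921 + 39402 = 65323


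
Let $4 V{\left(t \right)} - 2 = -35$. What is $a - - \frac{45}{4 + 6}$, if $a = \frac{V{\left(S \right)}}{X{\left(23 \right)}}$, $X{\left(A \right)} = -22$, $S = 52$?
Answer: $\frac{39}{8} \approx 4.875$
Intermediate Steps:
$V{\left(t \right)} = - \frac{33}{4}$ ($V{\left(t \right)} = \frac{1}{2} + \frac{1}{4} \left(-35\right) = \frac{1}{2} - \frac{35}{4} = - \frac{33}{4}$)
$a = \frac{3}{8}$ ($a = - \frac{33}{4 \left(-22\right)} = \left(- \frac{33}{4}\right) \left(- \frac{1}{22}\right) = \frac{3}{8} \approx 0.375$)
$a - - \frac{45}{4 + 6} = \frac{3}{8} - - \frac{45}{4 + 6} = \frac{3}{8} - - \frac{45}{10} = \frac{3}{8} - \left(-45\right) \frac{1}{10} = \frac{3}{8} - - \frac{9}{2} = \frac{3}{8} + \frac{9}{2} = \frac{39}{8}$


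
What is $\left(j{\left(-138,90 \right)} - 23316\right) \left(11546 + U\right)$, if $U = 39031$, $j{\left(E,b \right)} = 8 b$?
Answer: $-1142837892$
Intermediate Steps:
$\left(j{\left(-138,90 \right)} - 23316\right) \left(11546 + U\right) = \left(8 \cdot 90 - 23316\right) \left(11546 + 39031\right) = \left(720 - 23316\right) 50577 = \left(-22596\right) 50577 = -1142837892$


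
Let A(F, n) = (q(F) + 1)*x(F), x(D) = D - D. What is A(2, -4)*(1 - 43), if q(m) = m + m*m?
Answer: 0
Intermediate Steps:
q(m) = m + m²
x(D) = 0
A(F, n) = 0 (A(F, n) = (F*(1 + F) + 1)*0 = (1 + F*(1 + F))*0 = 0)
A(2, -4)*(1 - 43) = 0*(1 - 43) = 0*(-42) = 0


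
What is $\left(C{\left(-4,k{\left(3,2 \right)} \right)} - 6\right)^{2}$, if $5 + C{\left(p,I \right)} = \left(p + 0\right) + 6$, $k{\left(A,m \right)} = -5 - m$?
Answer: $81$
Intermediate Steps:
$C{\left(p,I \right)} = 1 + p$ ($C{\left(p,I \right)} = -5 + \left(\left(p + 0\right) + 6\right) = -5 + \left(p + 6\right) = -5 + \left(6 + p\right) = 1 + p$)
$\left(C{\left(-4,k{\left(3,2 \right)} \right)} - 6\right)^{2} = \left(\left(1 - 4\right) - 6\right)^{2} = \left(-3 - 6\right)^{2} = \left(-9\right)^{2} = 81$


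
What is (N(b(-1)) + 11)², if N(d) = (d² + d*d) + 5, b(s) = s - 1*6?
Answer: 12996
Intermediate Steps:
b(s) = -6 + s (b(s) = s - 6 = -6 + s)
N(d) = 5 + 2*d² (N(d) = (d² + d²) + 5 = 2*d² + 5 = 5 + 2*d²)
(N(b(-1)) + 11)² = ((5 + 2*(-6 - 1)²) + 11)² = ((5 + 2*(-7)²) + 11)² = ((5 + 2*49) + 11)² = ((5 + 98) + 11)² = (103 + 11)² = 114² = 12996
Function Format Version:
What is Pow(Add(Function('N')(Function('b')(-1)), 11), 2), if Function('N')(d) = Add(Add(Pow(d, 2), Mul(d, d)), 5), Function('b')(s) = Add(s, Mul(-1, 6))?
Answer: 12996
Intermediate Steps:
Function('b')(s) = Add(-6, s) (Function('b')(s) = Add(s, -6) = Add(-6, s))
Function('N')(d) = Add(5, Mul(2, Pow(d, 2))) (Function('N')(d) = Add(Add(Pow(d, 2), Pow(d, 2)), 5) = Add(Mul(2, Pow(d, 2)), 5) = Add(5, Mul(2, Pow(d, 2))))
Pow(Add(Function('N')(Function('b')(-1)), 11), 2) = Pow(Add(Add(5, Mul(2, Pow(Add(-6, -1), 2))), 11), 2) = Pow(Add(Add(5, Mul(2, Pow(-7, 2))), 11), 2) = Pow(Add(Add(5, Mul(2, 49)), 11), 2) = Pow(Add(Add(5, 98), 11), 2) = Pow(Add(103, 11), 2) = Pow(114, 2) = 12996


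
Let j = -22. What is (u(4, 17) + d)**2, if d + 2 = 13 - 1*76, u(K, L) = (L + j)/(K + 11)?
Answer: 38416/9 ≈ 4268.4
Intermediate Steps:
u(K, L) = (-22 + L)/(11 + K) (u(K, L) = (L - 22)/(K + 11) = (-22 + L)/(11 + K))
d = -65 (d = -2 + (13 - 1*76) = -2 + (13 - 76) = -2 - 63 = -65)
(u(4, 17) + d)**2 = ((-22 + 17)/(11 + 4) - 65)**2 = (-5/15 - 65)**2 = ((1/15)*(-5) - 65)**2 = (-1/3 - 65)**2 = (-196/3)**2 = 38416/9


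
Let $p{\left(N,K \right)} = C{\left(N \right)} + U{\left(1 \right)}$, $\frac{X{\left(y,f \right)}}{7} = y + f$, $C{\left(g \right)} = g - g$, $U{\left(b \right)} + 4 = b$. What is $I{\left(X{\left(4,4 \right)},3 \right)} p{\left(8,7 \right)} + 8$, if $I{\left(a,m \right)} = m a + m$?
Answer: $-505$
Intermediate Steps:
$U{\left(b \right)} = -4 + b$
$C{\left(g \right)} = 0$
$X{\left(y,f \right)} = 7 f + 7 y$ ($X{\left(y,f \right)} = 7 \left(y + f\right) = 7 \left(f + y\right) = 7 f + 7 y$)
$I{\left(a,m \right)} = m + a m$ ($I{\left(a,m \right)} = a m + m = m + a m$)
$p{\left(N,K \right)} = -3$ ($p{\left(N,K \right)} = 0 + \left(-4 + 1\right) = 0 - 3 = -3$)
$I{\left(X{\left(4,4 \right)},3 \right)} p{\left(8,7 \right)} + 8 = 3 \left(1 + \left(7 \cdot 4 + 7 \cdot 4\right)\right) \left(-3\right) + 8 = 3 \left(1 + \left(28 + 28\right)\right) \left(-3\right) + 8 = 3 \left(1 + 56\right) \left(-3\right) + 8 = 3 \cdot 57 \left(-3\right) + 8 = 171 \left(-3\right) + 8 = -513 + 8 = -505$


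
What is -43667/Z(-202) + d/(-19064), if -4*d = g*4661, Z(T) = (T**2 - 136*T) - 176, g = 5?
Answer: -435700063/1298258400 ≈ -0.33560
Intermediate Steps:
Z(T) = -176 + T**2 - 136*T
d = -23305/4 (d = -5*4661/4 = -1/4*23305 = -23305/4 ≈ -5826.3)
-43667/Z(-202) + d/(-19064) = -43667/(-176 + (-202)**2 - 136*(-202)) - 23305/4/(-19064) = -43667/(-176 + 40804 + 27472) - 23305/4*(-1/19064) = -43667/68100 + 23305/76256 = -435700063/1298258400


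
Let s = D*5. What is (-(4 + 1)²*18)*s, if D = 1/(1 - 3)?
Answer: 1125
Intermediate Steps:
D = -½ (D = 1/(-2) = -½ ≈ -0.50000)
s = -5/2 (s = -½*5 = -5/2 ≈ -2.5000)
(-(4 + 1)²*18)*s = (-(4 + 1)²*18)*(-5/2) = (-1*5²*18)*(-5/2) = (-1*25*18)*(-5/2) = -25*18*(-5/2) = -450*(-5/2) = 1125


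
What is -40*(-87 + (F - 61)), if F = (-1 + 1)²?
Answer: 5920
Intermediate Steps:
F = 0 (F = 0² = 0)
-40*(-87 + (F - 61)) = -40*(-87 + (0 - 61)) = -40*(-87 - 61) = -40*(-148) = 5920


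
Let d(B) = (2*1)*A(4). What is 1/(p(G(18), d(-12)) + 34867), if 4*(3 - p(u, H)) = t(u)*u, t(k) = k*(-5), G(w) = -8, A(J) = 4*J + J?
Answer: 1/34950 ≈ 2.8612e-5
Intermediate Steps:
A(J) = 5*J
d(B) = 40 (d(B) = (2*1)*(5*4) = 2*20 = 40)
t(k) = -5*k
p(u, H) = 3 + 5*u²/4 (p(u, H) = 3 - (-5*u)*u/4 = 3 - (-5)*u²/4 = 3 + 5*u²/4)
1/(p(G(18), d(-12)) + 34867) = 1/((3 + (5/4)*(-8)²) + 34867) = 1/((3 + (5/4)*64) + 34867) = 1/((3 + 80) + 34867) = 1/(83 + 34867) = 1/34950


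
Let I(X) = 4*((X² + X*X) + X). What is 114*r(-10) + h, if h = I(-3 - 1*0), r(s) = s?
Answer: -1080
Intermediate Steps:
I(X) = 4*X + 8*X² (I(X) = 4*((X² + X²) + X) = 4*(2*X² + X) = 4*(X + 2*X²) = 4*X + 8*X²)
h = 60 (h = 4*(-3 - 1*0)*(1 + 2*(-3 - 1*0)) = 4*(-3 + 0)*(1 + 2*(-3 + 0)) = 4*(-3)*(1 + 2*(-3)) = 4*(-3)*(1 - 6) = 4*(-3)*(-5) = 60)
114*r(-10) + h = 114*(-10) + 60 = -1140 + 60 = -1080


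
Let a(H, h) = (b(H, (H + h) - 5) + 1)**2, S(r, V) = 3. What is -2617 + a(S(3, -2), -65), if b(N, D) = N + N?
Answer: -2568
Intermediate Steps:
b(N, D) = 2*N
a(H, h) = (1 + 2*H)**2 (a(H, h) = (2*H + 1)**2 = (1 + 2*H)**2)
-2617 + a(S(3, -2), -65) = -2617 + (1 + 2*3)**2 = -2617 + (1 + 6)**2 = -2617 + 7**2 = -2617 + 49 = -2568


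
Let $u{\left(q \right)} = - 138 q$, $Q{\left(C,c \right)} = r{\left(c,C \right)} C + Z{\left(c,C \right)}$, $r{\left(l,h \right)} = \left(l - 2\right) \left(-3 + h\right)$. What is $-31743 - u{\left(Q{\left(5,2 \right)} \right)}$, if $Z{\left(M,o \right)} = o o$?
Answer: $-28293$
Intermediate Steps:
$r{\left(l,h \right)} = \left(-3 + h\right) \left(-2 + l\right)$ ($r{\left(l,h \right)} = \left(-2 + l\right) \left(-3 + h\right) = \left(-3 + h\right) \left(-2 + l\right)$)
$Z{\left(M,o \right)} = o^{2}$
$Q{\left(C,c \right)} = C^{2} + C \left(6 - 3 c - 2 C + C c\right)$ ($Q{\left(C,c \right)} = \left(6 - 3 c - 2 C + C c\right) C + C^{2} = C \left(6 - 3 c - 2 C + C c\right) + C^{2} = C^{2} + C \left(6 - 3 c - 2 C + C c\right)$)
$-31743 - u{\left(Q{\left(5,2 \right)} \right)} = -31743 - - 138 \cdot 5 \left(6 - 5 - 6 + 5 \cdot 2\right) = -31743 - - 138 \cdot 5 \left(6 - 5 - 6 + 10\right) = -31743 - - 138 \cdot 5 \cdot 5 = -31743 - \left(-138\right) 25 = -31743 - -3450 = -31743 + 3450 = -28293$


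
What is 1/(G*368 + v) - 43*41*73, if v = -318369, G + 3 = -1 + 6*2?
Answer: -40594882076/315425 ≈ -1.2870e+5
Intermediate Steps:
G = 8 (G = -3 + (-1 + 6*2) = -3 + (-1 + 12) = -3 + 11 = 8)
1/(G*368 + v) - 43*41*73 = 1/(8*368 - 318369) - 43*41*73 = 1/(2944 - 318369) - 1763*73 = 1/(-315425) - 1*128699 = -1/315425 - 128699 = -40594882076/315425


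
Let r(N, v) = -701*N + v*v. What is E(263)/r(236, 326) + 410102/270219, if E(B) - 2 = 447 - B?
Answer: 4035228931/2664359340 ≈ 1.5145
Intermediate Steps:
E(B) = 449 - B (E(B) = 2 + (447 - B) = 449 - B)
r(N, v) = v**2 - 701*N (r(N, v) = -701*N + v**2 = v**2 - 701*N)
E(263)/r(236, 326) + 410102/270219 = (449 - 1*263)/(326**2 - 701*236) + 410102/270219 = (449 - 263)/(106276 - 165436) + 410102*(1/270219) = 186/(-59160) + 410102/270219 = 186*(-1/59160) + 410102/270219 = -31/9860 + 410102/270219 = 4035228931/2664359340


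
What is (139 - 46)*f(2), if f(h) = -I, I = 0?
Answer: 0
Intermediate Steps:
f(h) = 0 (f(h) = -1*0 = 0)
(139 - 46)*f(2) = (139 - 46)*0 = 93*0 = 0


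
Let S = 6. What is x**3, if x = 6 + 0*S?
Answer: 216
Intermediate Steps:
x = 6 (x = 6 + 0*6 = 6 + 0 = 6)
x**3 = 6**3 = 216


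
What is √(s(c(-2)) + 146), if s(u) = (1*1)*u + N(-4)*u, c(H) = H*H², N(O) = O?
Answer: √170 ≈ 13.038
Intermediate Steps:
c(H) = H³
s(u) = -3*u (s(u) = (1*1)*u - 4*u = 1*u - 4*u = u - 4*u = -3*u)
√(s(c(-2)) + 146) = √(-3*(-2)³ + 146) = √(-3*(-8) + 146) = √(24 + 146) = √170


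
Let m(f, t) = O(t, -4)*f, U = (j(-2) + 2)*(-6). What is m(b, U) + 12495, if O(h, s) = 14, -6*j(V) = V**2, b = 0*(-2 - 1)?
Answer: 12495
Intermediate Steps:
b = 0 (b = 0*(-3) = 0)
j(V) = -V**2/6
U = -8 (U = (-1/6*(-2)**2 + 2)*(-6) = (-1/6*4 + 2)*(-6) = (-2/3 + 2)*(-6) = (4/3)*(-6) = -8)
m(f, t) = 14*f
m(b, U) + 12495 = 14*0 + 12495 = 0 + 12495 = 12495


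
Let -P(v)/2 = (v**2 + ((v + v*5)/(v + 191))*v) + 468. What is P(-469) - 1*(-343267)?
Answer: -12245383/139 ≈ -88096.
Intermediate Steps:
P(v) = -936 - 2*v**2 - 12*v**2/(191 + v) (P(v) = -2*((v**2 + ((v + v*5)/(v + 191))*v) + 468) = -2*((v**2 + ((v + 5*v)/(191 + v))*v) + 468) = -2*((v**2 + ((6*v)/(191 + v))*v) + 468) = -2*((v**2 + (6*v/(191 + v))*v) + 468) = -2*((v**2 + 6*v**2/(191 + v)) + 468) = -2*(468 + v**2 + 6*v**2/(191 + v)) = -936 - 2*v**2 - 12*v**2/(191 + v))
P(-469) - 1*(-343267) = 2*(-89388 - 1*(-469)**3 - 468*(-469) - 197*(-469)**2)/(191 - 469) - 1*(-343267) = 2*(-89388 - 1*(-103161709) + 219492 - 197*219961)/(-278) + 343267 = 2*(-1/278)*(-89388 + 103161709 + 219492 - 43332317) + 343267 = 2*(-1/278)*59959496 + 343267 = -59959496/139 + 343267 = -12245383/139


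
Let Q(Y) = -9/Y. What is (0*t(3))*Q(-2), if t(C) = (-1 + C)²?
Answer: 0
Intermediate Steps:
(0*t(3))*Q(-2) = (0*(-1 + 3)²)*(-9/(-2)) = (0*2²)*(-9*(-½)) = (0*4)*(9/2) = 0*(9/2) = 0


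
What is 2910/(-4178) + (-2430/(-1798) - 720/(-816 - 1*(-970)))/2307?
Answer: -77613484440/111202665343 ≈ -0.69795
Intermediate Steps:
2910/(-4178) + (-2430/(-1798) - 720/(-816 - 1*(-970)))/2307 = 2910*(-1/4178) + (-2430*(-1/1798) - 720/(-816 + 970))*(1/2307) = -1455/2089 + (1215/899 - 720/154)*(1/2307) = -1455/2089 + (1215/899 - 720*1/154)*(1/2307) = -1455/2089 + (1215/899 - 360/77)*(1/2307) = -1455/2089 - 230085/69223*1/2307 = -1455/2089 - 76695/53232487 = -77613484440/111202665343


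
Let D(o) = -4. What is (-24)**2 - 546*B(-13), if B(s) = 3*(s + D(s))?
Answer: 28422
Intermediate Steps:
B(s) = -12 + 3*s (B(s) = 3*(s - 4) = 3*(-4 + s) = -12 + 3*s)
(-24)**2 - 546*B(-13) = (-24)**2 - 546*(-12 + 3*(-13)) = 576 - 546*(-12 - 39) = 576 - 546*(-51) = 576 + 27846 = 28422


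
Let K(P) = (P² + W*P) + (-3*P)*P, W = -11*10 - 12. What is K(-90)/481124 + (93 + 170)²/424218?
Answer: 7766111999/51025365258 ≈ 0.15220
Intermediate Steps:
W = -122 (W = -110 - 12 = -122)
K(P) = -122*P - 2*P² (K(P) = (P² - 122*P) + (-3*P)*P = (P² - 122*P) - 3*P² = -122*P - 2*P²)
K(-90)/481124 + (93 + 170)²/424218 = -2*(-90)*(61 - 90)/481124 + (93 + 170)²/424218 = -2*(-90)*(-29)*(1/481124) + 263²*(1/424218) = -5220*1/481124 + 69169*(1/424218) = -1305/120281 + 69169/424218 = 7766111999/51025365258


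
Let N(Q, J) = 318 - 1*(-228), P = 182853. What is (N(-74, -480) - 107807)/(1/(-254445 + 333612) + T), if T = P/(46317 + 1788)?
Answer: -45387236332515/1608441284 ≈ -28218.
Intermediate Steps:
N(Q, J) = 546 (N(Q, J) = 318 + 228 = 546)
T = 20317/5345 (T = 182853/(46317 + 1788) = 182853/48105 = 182853*(1/48105) = 20317/5345 ≈ 3.8011)
(N(-74, -480) - 107807)/(1/(-254445 + 333612) + T) = (546 - 107807)/(1/(-254445 + 333612) + 20317/5345) = -107261/(1/79167 + 20317/5345) = -107261/1608441284/423147615 = -107261*423147615/1608441284 = -45387236332515/1608441284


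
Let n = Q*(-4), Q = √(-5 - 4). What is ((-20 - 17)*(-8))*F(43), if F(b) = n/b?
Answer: -3552*I/43 ≈ -82.605*I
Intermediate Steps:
Q = 3*I (Q = √(-9) = 3*I ≈ 3.0*I)
n = -12*I (n = (3*I)*(-4) = -12*I ≈ -12.0*I)
F(b) = -12*I/b (F(b) = (-12*I)/b = -12*I/b)
((-20 - 17)*(-8))*F(43) = ((-20 - 17)*(-8))*(-12*I/43) = (-37*(-8))*(-12*I*1/43) = 296*(-12*I/43) = -3552*I/43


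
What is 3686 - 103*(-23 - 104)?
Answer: 16767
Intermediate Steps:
3686 - 103*(-23 - 104) = 3686 - 103*(-127) = 3686 - 1*(-13081) = 3686 + 13081 = 16767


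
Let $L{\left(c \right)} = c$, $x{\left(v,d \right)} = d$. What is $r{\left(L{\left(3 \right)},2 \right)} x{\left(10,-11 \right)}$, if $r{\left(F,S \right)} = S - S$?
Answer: $0$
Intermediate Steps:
$r{\left(F,S \right)} = 0$
$r{\left(L{\left(3 \right)},2 \right)} x{\left(10,-11 \right)} = 0 \left(-11\right) = 0$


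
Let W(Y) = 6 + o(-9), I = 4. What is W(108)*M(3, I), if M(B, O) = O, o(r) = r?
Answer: -12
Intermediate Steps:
W(Y) = -3 (W(Y) = 6 - 9 = -3)
W(108)*M(3, I) = -3*4 = -12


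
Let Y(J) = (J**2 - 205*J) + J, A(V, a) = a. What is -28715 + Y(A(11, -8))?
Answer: -27019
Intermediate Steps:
Y(J) = J**2 - 204*J
-28715 + Y(A(11, -8)) = -28715 - 8*(-204 - 8) = -28715 - 8*(-212) = -28715 + 1696 = -27019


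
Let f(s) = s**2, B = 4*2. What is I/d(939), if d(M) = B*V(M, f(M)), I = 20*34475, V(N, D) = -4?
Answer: -172375/8 ≈ -21547.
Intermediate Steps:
B = 8
I = 689500
d(M) = -32 (d(M) = 8*(-4) = -32)
I/d(939) = 689500/(-32) = 689500*(-1/32) = -172375/8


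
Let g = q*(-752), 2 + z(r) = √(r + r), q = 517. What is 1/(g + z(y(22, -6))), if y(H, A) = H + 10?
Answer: -1/388778 ≈ -2.5722e-6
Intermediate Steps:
y(H, A) = 10 + H
z(r) = -2 + √2*√r (z(r) = -2 + √(r + r) = -2 + √(2*r) = -2 + √2*√r)
g = -388784 (g = 517*(-752) = -388784)
1/(g + z(y(22, -6))) = 1/(-388784 + (-2 + √2*√(10 + 22))) = 1/(-388784 + (-2 + √2*√32)) = 1/(-388784 + (-2 + √2*(4*√2))) = 1/(-388784 + (-2 + 8)) = 1/(-388784 + 6) = 1/(-388778) = -1/388778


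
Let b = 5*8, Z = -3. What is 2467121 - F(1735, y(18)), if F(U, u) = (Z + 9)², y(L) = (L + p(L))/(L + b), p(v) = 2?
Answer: 2467085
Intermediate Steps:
b = 40
y(L) = (2 + L)/(40 + L) (y(L) = (L + 2)/(L + 40) = (2 + L)/(40 + L))
F(U, u) = 36 (F(U, u) = (-3 + 9)² = 6² = 36)
2467121 - F(1735, y(18)) = 2467121 - 1*36 = 2467121 - 36 = 2467085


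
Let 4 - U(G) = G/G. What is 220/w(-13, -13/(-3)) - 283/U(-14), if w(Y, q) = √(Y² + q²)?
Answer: -283/3 + 66*√10/13 ≈ -78.279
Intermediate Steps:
U(G) = 3 (U(G) = 4 - G/G = 4 - 1*1 = 4 - 1 = 3)
220/w(-13, -13/(-3)) - 283/U(-14) = 220/(√((-13)² + (-13/(-3))²)) - 283/3 = 220/(√(169 + (-13*(-⅓))²)) - 283*⅓ = 220/(√(169 + (13/3)²)) - 283/3 = 220/(√(169 + 169/9)) - 283/3 = 220/(√(1690/9)) - 283/3 = 220/((13*√10/3)) - 283/3 = 220*(3*√10/130) - 283/3 = 66*√10/13 - 283/3 = -283/3 + 66*√10/13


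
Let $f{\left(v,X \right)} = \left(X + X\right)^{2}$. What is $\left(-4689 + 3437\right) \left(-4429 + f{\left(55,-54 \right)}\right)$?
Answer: $-9058220$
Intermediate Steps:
$f{\left(v,X \right)} = 4 X^{2}$ ($f{\left(v,X \right)} = \left(2 X\right)^{2} = 4 X^{2}$)
$\left(-4689 + 3437\right) \left(-4429 + f{\left(55,-54 \right)}\right) = \left(-4689 + 3437\right) \left(-4429 + 4 \left(-54\right)^{2}\right) = - 1252 \left(-4429 + 4 \cdot 2916\right) = - 1252 \left(-4429 + 11664\right) = \left(-1252\right) 7235 = -9058220$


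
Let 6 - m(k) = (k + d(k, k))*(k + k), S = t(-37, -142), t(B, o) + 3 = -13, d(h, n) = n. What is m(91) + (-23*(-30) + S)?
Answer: -32444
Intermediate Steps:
t(B, o) = -16 (t(B, o) = -3 - 13 = -16)
S = -16
m(k) = 6 - 4*k² (m(k) = 6 - (k + k)*(k + k) = 6 - 2*k*2*k = 6 - 4*k²)
m(91) + (-23*(-30) + S) = (6 - 4*91²) + (-23*(-30) - 16) = (6 - 4*8281) + (690 - 16) = (6 - 33124) + 674 = -33118 + 674 = -32444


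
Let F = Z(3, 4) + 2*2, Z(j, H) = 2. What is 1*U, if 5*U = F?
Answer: 6/5 ≈ 1.2000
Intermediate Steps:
F = 6 (F = 2 + 2*2 = 2 + 4 = 6)
U = 6/5 (U = (⅕)*6 = 6/5 ≈ 1.2000)
1*U = 1*(6/5) = 6/5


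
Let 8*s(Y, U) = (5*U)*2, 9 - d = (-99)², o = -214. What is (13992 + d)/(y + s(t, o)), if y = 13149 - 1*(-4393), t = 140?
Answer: 8400/34549 ≈ 0.24313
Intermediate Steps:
d = -9792 (d = 9 - 1*(-99)² = 9 - 1*9801 = 9 - 9801 = -9792)
y = 17542 (y = 13149 + 4393 = 17542)
s(Y, U) = 5*U/4 (s(Y, U) = ((5*U)*2)/8 = (10*U)/8 = 5*U/4)
(13992 + d)/(y + s(t, o)) = (13992 - 9792)/(17542 + (5/4)*(-214)) = 4200/(17542 - 535/2) = 4200/(34549/2) = 4200*(2/34549) = 8400/34549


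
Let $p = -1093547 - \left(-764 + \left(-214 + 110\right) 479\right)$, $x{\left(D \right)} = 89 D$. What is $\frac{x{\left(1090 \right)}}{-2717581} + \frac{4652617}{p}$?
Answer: $- \frac{12745041788147}{2834347302827} \approx -4.4966$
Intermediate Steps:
$p = -1042967$ ($p = -1093547 - \left(-764 - 49816\right) = -1093547 - -50580 = -1093547 + 50580 = -1042967$)
$\frac{x{\left(1090 \right)}}{-2717581} + \frac{4652617}{p} = \frac{89 \cdot 1090}{-2717581} + \frac{4652617}{-1042967} = 97010 \left(- \frac{1}{2717581}\right) + 4652617 \left(- \frac{1}{1042967}\right) = - \frac{97010}{2717581} - \frac{4652617}{1042967} = - \frac{12745041788147}{2834347302827}$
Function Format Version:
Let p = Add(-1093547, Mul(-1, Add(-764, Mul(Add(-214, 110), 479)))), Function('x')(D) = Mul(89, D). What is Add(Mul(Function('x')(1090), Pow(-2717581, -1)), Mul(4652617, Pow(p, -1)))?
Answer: Rational(-12745041788147, 2834347302827) ≈ -4.4966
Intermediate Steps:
p = -1042967 (p = Add(-1093547, Mul(-1, Add(-764, Mul(-104, 479)))) = Add(-1093547, Mul(-1, Add(-764, -49816))) = Add(-1093547, Mul(-1, -50580)) = Add(-1093547, 50580) = -1042967)
Add(Mul(Function('x')(1090), Pow(-2717581, -1)), Mul(4652617, Pow(p, -1))) = Add(Mul(Mul(89, 1090), Pow(-2717581, -1)), Mul(4652617, Pow(-1042967, -1))) = Add(Mul(97010, Rational(-1, 2717581)), Mul(4652617, Rational(-1, 1042967))) = Add(Rational(-97010, 2717581), Rational(-4652617, 1042967)) = Rational(-12745041788147, 2834347302827)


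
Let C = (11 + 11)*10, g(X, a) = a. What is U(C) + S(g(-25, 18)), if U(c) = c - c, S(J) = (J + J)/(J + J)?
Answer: 1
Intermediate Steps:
S(J) = 1 (S(J) = (2*J)/((2*J)) = (2*J)*(1/(2*J)) = 1)
C = 220 (C = 22*10 = 220)
U(c) = 0
U(C) + S(g(-25, 18)) = 0 + 1 = 1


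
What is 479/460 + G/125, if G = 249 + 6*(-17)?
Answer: 25499/11500 ≈ 2.2173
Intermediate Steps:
G = 147 (G = 249 - 102 = 147)
479/460 + G/125 = 479/460 + 147/125 = 25499/11500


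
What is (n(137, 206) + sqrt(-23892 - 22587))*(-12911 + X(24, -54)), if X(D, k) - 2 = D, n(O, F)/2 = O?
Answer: -3530490 - 12885*I*sqrt(46479) ≈ -3.5305e+6 - 2.7779e+6*I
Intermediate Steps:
n(O, F) = 2*O
X(D, k) = 2 + D
(n(137, 206) + sqrt(-23892 - 22587))*(-12911 + X(24, -54)) = (2*137 + sqrt(-23892 - 22587))*(-12911 + (2 + 24)) = (274 + sqrt(-46479))*(-12911 + 26) = (274 + I*sqrt(46479))*(-12885) = -3530490 - 12885*I*sqrt(46479)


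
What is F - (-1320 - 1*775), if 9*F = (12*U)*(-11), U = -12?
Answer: 2271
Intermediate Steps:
F = 176 (F = ((12*(-12))*(-11))/9 = (-144*(-11))/9 = (1/9)*1584 = 176)
F - (-1320 - 1*775) = 176 - (-1320 - 1*775) = 176 - (-1320 - 775) = 176 - 1*(-2095) = 176 + 2095 = 2271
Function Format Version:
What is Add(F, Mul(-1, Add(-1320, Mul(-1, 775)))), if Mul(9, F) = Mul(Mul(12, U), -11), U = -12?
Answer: 2271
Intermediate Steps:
F = 176 (F = Mul(Rational(1, 9), Mul(Mul(12, -12), -11)) = Mul(Rational(1, 9), Mul(-144, -11)) = Mul(Rational(1, 9), 1584) = 176)
Add(F, Mul(-1, Add(-1320, Mul(-1, 775)))) = Add(176, Mul(-1, Add(-1320, Mul(-1, 775)))) = Add(176, Mul(-1, Add(-1320, -775))) = Add(176, Mul(-1, -2095)) = Add(176, 2095) = 2271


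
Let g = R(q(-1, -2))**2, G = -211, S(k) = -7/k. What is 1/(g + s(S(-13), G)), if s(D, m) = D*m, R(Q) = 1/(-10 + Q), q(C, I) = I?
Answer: -1872/212675 ≈ -0.0088022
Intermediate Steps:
g = 1/144 (g = (1/(-10 - 2))**2 = (1/(-12))**2 = (-1/12)**2 = 1/144 ≈ 0.0069444)
1/(g + s(S(-13), G)) = 1/(1/144 - 7/(-13)*(-211)) = 1/(1/144 - 7*(-1/13)*(-211)) = 1/(1/144 + (7/13)*(-211)) = 1/(1/144 - 1477/13) = 1/(-212675/1872) = -1872/212675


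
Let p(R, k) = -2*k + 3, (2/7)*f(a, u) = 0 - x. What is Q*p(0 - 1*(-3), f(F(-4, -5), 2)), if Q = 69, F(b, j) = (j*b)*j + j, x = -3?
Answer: -1242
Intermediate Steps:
F(b, j) = j + b*j**2 (F(b, j) = (b*j)*j + j = b*j**2 + j = j + b*j**2)
f(a, u) = 21/2 (f(a, u) = 7*(0 - 1*(-3))/2 = 7*(0 + 3)/2 = (7/2)*3 = 21/2)
p(R, k) = 3 - 2*k
Q*p(0 - 1*(-3), f(F(-4, -5), 2)) = 69*(3 - 2*21/2) = 69*(3 - 21) = 69*(-18) = -1242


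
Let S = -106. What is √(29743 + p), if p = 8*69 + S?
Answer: √30189 ≈ 173.75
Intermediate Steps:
p = 446 (p = 8*69 - 106 = 552 - 106 = 446)
√(29743 + p) = √(29743 + 446) = √30189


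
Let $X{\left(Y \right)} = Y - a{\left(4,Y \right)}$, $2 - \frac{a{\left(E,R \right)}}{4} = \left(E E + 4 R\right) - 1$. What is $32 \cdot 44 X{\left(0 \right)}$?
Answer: $73216$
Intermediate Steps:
$a{\left(E,R \right)} = 12 - 16 R - 4 E^{2}$ ($a{\left(E,R \right)} = 8 - 4 \left(\left(E E + 4 R\right) - 1\right) = 8 - 4 \left(\left(E^{2} + 4 R\right) - 1\right) = 8 - 4 \left(-1 + E^{2} + 4 R\right) = 8 - \left(-4 + 4 E^{2} + 16 R\right) = 12 - 16 R - 4 E^{2}$)
$X{\left(Y \right)} = 52 + 17 Y$ ($X{\left(Y \right)} = Y - \left(12 - 16 Y - 4 \cdot 4^{2}\right) = Y - \left(12 - 16 Y - 64\right) = Y - \left(-52 - 16 Y\right) = Y + \left(52 + 16 Y\right) = 52 + 17 Y$)
$32 \cdot 44 X{\left(0 \right)} = 32 \cdot 44 \left(52 + 17 \cdot 0\right) = 1408 \left(52 + 0\right) = 1408 \cdot 52 = 73216$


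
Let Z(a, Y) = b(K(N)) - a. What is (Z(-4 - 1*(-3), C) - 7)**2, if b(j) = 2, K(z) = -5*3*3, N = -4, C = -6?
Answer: 16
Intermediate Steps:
K(z) = -45 (K(z) = -15*3 = -45)
Z(a, Y) = 2 - a
(Z(-4 - 1*(-3), C) - 7)**2 = ((2 - (-4 - 1*(-3))) - 7)**2 = ((2 - (-4 + 3)) - 7)**2 = ((2 - 1*(-1)) - 7)**2 = ((2 + 1) - 7)**2 = (3 - 7)**2 = (-4)**2 = 16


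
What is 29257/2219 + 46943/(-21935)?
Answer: 537585778/48673765 ≈ 11.045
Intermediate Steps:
29257/2219 + 46943/(-21935) = 29257*(1/2219) + 46943*(-1/21935) = 29257/2219 - 46943/21935 = 537585778/48673765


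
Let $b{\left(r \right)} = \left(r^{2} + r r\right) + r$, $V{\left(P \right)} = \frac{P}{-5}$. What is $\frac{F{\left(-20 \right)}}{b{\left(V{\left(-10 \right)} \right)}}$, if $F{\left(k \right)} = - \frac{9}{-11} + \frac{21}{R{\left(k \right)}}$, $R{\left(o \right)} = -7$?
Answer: $- \frac{12}{55} \approx -0.21818$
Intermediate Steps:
$V{\left(P \right)} = - \frac{P}{5}$ ($V{\left(P \right)} = P \left(- \frac{1}{5}\right) = - \frac{P}{5}$)
$b{\left(r \right)} = r + 2 r^{2}$ ($b{\left(r \right)} = \left(r^{2} + r^{2}\right) + r = 2 r^{2} + r = r + 2 r^{2}$)
$F{\left(k \right)} = - \frac{24}{11}$ ($F{\left(k \right)} = - \frac{9}{-11} + \frac{21}{-7} = \left(-9\right) \left(- \frac{1}{11}\right) + 21 \left(- \frac{1}{7}\right) = \frac{9}{11} - 3 = - \frac{24}{11}$)
$\frac{F{\left(-20 \right)}}{b{\left(V{\left(-10 \right)} \right)}} = - \frac{24}{11 \left(- \frac{1}{5}\right) \left(-10\right) \left(1 + 2 \left(\left(- \frac{1}{5}\right) \left(-10\right)\right)\right)} = - \frac{24}{11 \cdot 2 \left(1 + 2 \cdot 2\right)} = - \frac{24}{11 \cdot 2 \left(1 + 4\right)} = - \frac{24}{11 \cdot 2 \cdot 5} = - \frac{24}{11 \cdot 10} = \left(- \frac{24}{11}\right) \frac{1}{10} = - \frac{12}{55}$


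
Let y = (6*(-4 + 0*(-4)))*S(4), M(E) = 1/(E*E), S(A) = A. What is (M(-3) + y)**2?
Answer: 744769/81 ≈ 9194.7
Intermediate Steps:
M(E) = E**(-2) (M(E) = 1/(E**2) = E**(-2))
y = -96 (y = (6*(-4 + 0*(-4)))*4 = (6*(-4 + 0))*4 = (6*(-4))*4 = -24*4 = -96)
(M(-3) + y)**2 = ((-3)**(-2) - 96)**2 = (1/9 - 96)**2 = (-863/9)**2 = 744769/81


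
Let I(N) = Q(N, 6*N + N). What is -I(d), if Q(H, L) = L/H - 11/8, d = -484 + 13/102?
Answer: -45/8 ≈ -5.6250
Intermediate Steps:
d = -49355/102 (d = -484 + 13*(1/102) = -484 + 13/102 = -49355/102 ≈ -483.87)
Q(H, L) = -11/8 + L/H (Q(H, L) = L/H - 11*⅛ = L/H - 11/8 = -11/8 + L/H)
I(N) = 45/8 (I(N) = -11/8 + (6*N + N)/N = -11/8 + (7*N)/N = -11/8 + 7 = 45/8)
-I(d) = -1*45/8 = -45/8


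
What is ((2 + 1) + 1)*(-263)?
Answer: -1052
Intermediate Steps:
((2 + 1) + 1)*(-263) = (3 + 1)*(-263) = 4*(-263) = -1052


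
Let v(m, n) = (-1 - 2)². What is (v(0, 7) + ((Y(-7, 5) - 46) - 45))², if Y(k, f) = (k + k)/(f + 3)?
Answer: 112225/16 ≈ 7014.1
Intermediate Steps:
Y(k, f) = 2*k/(3 + f) (Y(k, f) = (2*k)/(3 + f) = 2*k/(3 + f))
v(m, n) = 9 (v(m, n) = (-3)² = 9)
(v(0, 7) + ((Y(-7, 5) - 46) - 45))² = (9 + ((2*(-7)/(3 + 5) - 46) - 45))² = (9 + ((2*(-7)/8 - 46) - 45))² = (9 + ((2*(-7)*(⅛) - 46) - 45))² = (9 + ((-7/4 - 46) - 45))² = (9 + (-191/4 - 45))² = (9 - 371/4)² = (-335/4)² = 112225/16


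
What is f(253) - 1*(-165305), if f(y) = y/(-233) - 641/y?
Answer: 9744351083/58949 ≈ 1.6530e+5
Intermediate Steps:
f(y) = -641/y - y/233 (f(y) = y*(-1/233) - 641/y = -y/233 - 641/y = -641/y - y/233)
f(253) - 1*(-165305) = (-641/253 - 1/233*253) - 1*(-165305) = (-641*1/253 - 253/233) + 165305 = (-641/253 - 253/233) + 165305 = -213362/58949 + 165305 = 9744351083/58949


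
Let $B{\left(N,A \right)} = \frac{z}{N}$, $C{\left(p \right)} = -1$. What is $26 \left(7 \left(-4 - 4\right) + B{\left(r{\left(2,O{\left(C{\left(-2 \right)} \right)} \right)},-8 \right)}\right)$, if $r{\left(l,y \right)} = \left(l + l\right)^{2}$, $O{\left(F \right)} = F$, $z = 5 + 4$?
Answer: $- \frac{11531}{8} \approx -1441.4$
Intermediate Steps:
$z = 9$
$r{\left(l,y \right)} = 4 l^{2}$ ($r{\left(l,y \right)} = \left(2 l\right)^{2} = 4 l^{2}$)
$B{\left(N,A \right)} = \frac{9}{N}$
$26 \left(7 \left(-4 - 4\right) + B{\left(r{\left(2,O{\left(C{\left(-2 \right)} \right)} \right)},-8 \right)}\right) = 26 \left(7 \left(-4 - 4\right) + \frac{9}{4 \cdot 2^{2}}\right) = 26 \left(7 \left(-8\right) + \frac{9}{4 \cdot 4}\right) = 26 \left(-56 + \frac{9}{16}\right) = 26 \left(- \frac{887}{16}\right) = - \frac{11531}{8}$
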